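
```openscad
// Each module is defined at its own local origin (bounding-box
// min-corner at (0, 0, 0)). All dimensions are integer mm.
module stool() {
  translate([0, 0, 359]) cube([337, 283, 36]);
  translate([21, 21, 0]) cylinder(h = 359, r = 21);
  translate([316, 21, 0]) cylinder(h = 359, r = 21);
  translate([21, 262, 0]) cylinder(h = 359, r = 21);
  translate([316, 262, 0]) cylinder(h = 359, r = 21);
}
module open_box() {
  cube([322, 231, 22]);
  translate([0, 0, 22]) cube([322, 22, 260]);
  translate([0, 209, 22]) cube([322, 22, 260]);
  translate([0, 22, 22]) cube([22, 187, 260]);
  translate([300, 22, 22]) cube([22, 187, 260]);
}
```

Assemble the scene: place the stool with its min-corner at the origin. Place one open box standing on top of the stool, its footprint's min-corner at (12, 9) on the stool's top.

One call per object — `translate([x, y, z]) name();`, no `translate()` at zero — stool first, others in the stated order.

stool();
translate([12, 9, 395]) open_box();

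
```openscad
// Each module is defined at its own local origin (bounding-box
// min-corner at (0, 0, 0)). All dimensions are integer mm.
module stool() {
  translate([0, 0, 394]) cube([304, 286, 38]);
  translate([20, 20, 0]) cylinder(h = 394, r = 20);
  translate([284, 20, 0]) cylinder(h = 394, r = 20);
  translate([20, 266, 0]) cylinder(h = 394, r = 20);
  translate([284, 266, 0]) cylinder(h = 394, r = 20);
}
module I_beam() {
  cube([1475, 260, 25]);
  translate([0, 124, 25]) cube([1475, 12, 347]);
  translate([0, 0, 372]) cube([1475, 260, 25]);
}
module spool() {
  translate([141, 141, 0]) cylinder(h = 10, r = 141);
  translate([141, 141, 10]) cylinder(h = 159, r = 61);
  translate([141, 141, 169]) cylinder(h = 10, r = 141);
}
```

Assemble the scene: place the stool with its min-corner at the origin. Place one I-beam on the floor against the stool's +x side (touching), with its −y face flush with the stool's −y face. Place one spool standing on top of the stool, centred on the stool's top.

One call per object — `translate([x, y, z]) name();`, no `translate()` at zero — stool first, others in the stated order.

stool();
translate([304, 0, 0]) I_beam();
translate([11, 2, 432]) spool();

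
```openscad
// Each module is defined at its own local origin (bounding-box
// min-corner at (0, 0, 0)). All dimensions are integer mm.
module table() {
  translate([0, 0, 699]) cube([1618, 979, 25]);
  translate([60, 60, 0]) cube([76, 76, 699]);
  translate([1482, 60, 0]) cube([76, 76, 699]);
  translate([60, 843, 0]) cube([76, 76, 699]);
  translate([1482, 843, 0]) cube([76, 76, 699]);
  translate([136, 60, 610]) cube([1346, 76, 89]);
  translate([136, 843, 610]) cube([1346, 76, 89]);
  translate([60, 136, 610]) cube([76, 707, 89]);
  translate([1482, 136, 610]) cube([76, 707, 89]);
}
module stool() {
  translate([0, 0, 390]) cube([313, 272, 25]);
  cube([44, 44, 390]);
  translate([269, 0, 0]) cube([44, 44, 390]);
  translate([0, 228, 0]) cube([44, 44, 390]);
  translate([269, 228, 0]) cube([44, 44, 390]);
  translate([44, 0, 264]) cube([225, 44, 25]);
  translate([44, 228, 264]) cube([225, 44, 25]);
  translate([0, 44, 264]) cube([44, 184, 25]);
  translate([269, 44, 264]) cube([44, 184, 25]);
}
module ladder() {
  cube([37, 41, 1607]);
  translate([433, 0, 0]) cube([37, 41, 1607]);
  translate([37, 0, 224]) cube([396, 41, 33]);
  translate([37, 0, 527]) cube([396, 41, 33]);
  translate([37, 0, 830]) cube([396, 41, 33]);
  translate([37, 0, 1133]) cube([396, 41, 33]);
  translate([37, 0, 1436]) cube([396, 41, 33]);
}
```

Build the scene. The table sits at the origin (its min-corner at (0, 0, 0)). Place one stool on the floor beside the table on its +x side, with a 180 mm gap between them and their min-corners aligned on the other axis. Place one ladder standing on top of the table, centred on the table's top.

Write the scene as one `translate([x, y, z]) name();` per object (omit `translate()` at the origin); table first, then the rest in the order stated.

table();
translate([1798, 0, 0]) stool();
translate([574, 469, 724]) ladder();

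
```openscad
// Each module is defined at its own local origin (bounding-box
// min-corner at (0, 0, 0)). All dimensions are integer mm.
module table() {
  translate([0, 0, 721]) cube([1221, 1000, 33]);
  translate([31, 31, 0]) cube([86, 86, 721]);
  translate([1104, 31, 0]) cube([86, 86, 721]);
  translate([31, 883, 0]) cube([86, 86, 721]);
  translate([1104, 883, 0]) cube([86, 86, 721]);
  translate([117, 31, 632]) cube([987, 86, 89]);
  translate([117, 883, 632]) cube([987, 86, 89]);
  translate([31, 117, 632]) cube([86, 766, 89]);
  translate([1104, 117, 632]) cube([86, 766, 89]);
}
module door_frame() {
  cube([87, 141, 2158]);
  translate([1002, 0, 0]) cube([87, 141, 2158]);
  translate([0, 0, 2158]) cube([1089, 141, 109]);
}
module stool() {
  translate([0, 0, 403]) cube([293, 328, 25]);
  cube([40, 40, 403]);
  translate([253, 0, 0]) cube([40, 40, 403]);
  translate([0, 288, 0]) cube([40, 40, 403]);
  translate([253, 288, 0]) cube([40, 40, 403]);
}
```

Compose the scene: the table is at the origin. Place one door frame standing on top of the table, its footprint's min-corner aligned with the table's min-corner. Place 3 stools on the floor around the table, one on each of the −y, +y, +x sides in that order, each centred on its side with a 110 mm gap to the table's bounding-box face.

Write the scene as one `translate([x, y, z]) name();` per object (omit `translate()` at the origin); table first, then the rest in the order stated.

table();
translate([0, 0, 754]) door_frame();
translate([464, -438, 0]) stool();
translate([464, 1110, 0]) stool();
translate([1331, 336, 0]) stool();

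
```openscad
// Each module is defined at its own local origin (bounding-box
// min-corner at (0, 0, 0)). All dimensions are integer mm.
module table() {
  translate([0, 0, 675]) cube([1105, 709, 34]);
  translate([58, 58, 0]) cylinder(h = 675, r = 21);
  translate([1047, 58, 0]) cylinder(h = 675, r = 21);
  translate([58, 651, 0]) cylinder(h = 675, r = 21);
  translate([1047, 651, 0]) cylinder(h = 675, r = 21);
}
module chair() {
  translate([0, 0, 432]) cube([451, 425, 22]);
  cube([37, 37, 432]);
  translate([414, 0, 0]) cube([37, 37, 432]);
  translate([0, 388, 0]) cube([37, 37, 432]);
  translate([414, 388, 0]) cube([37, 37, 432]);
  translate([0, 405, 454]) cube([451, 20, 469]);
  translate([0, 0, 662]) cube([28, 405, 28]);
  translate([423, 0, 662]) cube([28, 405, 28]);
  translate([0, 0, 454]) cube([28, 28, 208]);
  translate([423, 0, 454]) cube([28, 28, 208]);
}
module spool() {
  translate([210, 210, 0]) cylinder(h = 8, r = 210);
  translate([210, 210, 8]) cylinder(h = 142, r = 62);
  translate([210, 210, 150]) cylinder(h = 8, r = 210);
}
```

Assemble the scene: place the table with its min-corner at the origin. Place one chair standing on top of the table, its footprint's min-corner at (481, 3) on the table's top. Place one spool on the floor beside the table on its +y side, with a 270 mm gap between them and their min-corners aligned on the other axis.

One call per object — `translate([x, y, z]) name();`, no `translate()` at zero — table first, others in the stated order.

table();
translate([481, 3, 709]) chair();
translate([0, 979, 0]) spool();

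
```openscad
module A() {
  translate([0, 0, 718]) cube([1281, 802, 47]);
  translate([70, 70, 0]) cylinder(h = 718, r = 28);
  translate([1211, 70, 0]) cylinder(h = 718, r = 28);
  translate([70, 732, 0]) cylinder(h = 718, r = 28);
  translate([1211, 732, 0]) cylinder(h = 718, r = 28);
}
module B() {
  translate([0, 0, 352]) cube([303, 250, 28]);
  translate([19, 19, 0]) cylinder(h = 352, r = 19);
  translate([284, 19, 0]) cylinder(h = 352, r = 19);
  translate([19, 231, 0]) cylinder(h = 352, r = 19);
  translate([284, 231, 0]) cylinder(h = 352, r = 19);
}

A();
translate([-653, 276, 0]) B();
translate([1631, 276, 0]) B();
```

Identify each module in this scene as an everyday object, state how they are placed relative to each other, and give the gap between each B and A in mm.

Each stool's nearest face is 350 mm from the table's bounding box.

A is a table. B is a stool. Two stools sit around the table at the −x, +x sides. The gap between each stool and the table is 350 mm.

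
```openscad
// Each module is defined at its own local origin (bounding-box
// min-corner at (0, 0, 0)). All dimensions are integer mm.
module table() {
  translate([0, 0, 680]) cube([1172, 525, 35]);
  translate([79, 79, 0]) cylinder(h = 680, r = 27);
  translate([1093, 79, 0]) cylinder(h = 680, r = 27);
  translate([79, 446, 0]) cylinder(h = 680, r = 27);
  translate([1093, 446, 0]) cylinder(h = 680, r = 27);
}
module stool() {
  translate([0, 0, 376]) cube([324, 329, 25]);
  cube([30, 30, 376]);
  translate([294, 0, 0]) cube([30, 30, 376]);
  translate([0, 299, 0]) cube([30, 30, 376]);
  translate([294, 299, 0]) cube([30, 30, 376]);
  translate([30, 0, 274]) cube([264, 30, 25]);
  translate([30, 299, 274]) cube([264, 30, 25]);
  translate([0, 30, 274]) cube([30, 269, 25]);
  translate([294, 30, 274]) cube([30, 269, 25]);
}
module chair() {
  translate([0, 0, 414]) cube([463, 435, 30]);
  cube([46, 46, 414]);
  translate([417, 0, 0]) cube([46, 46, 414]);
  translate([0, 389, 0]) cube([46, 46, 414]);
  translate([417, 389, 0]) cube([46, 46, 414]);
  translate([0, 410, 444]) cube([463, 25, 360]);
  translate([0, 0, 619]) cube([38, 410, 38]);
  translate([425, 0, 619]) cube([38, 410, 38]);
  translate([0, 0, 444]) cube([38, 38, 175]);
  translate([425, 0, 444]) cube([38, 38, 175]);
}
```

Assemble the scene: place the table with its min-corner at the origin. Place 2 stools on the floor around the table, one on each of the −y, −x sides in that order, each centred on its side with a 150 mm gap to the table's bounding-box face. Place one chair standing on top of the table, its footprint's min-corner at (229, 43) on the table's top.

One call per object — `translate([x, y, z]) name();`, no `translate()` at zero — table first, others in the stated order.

table();
translate([424, -479, 0]) stool();
translate([-474, 98, 0]) stool();
translate([229, 43, 715]) chair();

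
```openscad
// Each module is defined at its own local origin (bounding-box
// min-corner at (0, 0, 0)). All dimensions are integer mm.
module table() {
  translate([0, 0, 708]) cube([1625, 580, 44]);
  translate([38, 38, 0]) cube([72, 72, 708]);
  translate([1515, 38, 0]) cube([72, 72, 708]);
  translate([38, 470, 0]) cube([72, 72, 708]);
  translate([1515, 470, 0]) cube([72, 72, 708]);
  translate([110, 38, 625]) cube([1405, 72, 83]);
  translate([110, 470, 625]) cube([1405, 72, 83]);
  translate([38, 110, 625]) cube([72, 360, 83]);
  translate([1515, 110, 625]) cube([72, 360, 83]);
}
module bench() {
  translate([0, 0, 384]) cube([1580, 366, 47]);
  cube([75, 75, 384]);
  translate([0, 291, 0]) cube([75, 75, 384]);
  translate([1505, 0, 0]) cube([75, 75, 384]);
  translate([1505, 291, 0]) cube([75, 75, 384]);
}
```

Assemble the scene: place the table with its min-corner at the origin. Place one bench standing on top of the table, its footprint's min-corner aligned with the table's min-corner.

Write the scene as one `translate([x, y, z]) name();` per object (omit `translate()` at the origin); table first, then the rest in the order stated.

table();
translate([0, 0, 752]) bench();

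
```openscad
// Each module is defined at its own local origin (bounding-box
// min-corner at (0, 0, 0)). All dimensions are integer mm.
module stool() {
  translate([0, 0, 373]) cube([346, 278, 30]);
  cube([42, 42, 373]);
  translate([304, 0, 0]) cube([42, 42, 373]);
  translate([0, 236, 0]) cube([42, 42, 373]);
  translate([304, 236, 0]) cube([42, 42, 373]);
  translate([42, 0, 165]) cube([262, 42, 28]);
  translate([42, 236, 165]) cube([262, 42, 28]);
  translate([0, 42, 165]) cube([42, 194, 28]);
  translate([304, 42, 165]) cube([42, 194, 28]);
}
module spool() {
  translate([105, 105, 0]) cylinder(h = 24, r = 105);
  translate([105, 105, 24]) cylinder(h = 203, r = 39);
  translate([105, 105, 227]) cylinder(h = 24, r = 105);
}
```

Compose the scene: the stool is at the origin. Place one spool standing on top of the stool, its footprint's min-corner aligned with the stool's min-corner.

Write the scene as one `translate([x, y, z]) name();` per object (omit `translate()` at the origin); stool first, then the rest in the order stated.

stool();
translate([0, 0, 403]) spool();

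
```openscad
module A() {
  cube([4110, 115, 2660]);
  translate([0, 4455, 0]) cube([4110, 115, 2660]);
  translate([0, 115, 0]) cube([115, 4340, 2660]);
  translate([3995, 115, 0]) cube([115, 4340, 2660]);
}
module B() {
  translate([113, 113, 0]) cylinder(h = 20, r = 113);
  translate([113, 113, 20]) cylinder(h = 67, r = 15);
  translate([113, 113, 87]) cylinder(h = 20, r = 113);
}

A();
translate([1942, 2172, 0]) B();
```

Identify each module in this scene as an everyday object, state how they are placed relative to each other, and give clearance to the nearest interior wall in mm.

A is a house frame. B is a spool. The spool sits inside the house frame, centred. The clearance to the nearest interior wall is 1827 mm.

Clearances: x = 1827, y = 2057; minimum 1827 mm.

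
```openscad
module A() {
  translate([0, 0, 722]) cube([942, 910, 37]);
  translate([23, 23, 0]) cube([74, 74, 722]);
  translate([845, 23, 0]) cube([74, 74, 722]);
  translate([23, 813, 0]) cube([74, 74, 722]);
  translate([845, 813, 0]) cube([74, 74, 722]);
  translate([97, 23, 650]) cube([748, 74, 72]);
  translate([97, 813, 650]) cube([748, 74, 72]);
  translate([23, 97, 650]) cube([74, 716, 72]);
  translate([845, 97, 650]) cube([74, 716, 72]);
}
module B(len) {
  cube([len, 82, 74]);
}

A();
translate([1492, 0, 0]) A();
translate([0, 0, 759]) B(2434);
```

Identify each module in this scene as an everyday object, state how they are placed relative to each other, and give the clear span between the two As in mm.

Second table starts at x = 1492; first ends at x = 942; clear span = 1492 − 942 = 550 mm.

A is a table. B is a beam. A beam spans the tops of two tables. The clear span between the two tables is 550 mm.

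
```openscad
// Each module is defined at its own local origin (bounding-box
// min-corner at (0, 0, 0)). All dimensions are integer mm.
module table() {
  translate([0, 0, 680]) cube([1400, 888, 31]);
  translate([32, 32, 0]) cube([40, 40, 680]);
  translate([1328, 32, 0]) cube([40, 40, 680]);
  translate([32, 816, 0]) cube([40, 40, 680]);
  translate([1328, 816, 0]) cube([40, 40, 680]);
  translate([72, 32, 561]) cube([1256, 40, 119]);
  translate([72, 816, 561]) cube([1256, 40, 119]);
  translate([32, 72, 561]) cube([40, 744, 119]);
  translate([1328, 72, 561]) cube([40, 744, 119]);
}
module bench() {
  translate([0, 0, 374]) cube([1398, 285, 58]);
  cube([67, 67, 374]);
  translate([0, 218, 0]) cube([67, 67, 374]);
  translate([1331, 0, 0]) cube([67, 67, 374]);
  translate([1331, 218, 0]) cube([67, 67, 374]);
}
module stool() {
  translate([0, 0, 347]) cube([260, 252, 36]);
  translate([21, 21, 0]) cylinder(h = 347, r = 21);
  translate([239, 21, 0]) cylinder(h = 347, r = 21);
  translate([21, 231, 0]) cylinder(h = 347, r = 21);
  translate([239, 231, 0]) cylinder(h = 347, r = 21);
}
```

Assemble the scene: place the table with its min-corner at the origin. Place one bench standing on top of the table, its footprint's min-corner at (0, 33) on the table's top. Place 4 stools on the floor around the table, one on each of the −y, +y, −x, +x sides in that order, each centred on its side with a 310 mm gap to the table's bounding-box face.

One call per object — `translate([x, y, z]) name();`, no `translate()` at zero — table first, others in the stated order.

table();
translate([0, 33, 711]) bench();
translate([570, -562, 0]) stool();
translate([570, 1198, 0]) stool();
translate([-570, 318, 0]) stool();
translate([1710, 318, 0]) stool();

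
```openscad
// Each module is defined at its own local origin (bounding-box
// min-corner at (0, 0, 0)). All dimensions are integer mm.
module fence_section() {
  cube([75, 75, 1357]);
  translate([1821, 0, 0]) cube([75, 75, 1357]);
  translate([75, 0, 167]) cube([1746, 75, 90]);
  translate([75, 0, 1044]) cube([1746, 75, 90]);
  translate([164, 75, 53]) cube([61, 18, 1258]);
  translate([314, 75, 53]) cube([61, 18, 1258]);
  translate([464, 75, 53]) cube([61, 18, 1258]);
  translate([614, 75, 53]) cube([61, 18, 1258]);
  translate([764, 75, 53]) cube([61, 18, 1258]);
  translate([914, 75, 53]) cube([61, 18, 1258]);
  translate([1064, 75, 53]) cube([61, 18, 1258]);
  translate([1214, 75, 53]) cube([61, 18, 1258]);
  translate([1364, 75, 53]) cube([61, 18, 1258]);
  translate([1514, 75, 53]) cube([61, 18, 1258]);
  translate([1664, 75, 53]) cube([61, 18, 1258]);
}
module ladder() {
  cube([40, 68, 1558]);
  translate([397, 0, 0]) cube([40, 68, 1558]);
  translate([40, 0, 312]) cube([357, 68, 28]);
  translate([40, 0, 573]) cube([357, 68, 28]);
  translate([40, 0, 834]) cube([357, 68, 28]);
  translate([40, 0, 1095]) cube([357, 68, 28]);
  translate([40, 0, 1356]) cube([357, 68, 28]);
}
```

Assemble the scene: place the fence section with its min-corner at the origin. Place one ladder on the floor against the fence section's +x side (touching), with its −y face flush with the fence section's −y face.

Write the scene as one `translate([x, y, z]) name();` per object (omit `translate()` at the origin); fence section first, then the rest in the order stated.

fence_section();
translate([1896, 0, 0]) ladder();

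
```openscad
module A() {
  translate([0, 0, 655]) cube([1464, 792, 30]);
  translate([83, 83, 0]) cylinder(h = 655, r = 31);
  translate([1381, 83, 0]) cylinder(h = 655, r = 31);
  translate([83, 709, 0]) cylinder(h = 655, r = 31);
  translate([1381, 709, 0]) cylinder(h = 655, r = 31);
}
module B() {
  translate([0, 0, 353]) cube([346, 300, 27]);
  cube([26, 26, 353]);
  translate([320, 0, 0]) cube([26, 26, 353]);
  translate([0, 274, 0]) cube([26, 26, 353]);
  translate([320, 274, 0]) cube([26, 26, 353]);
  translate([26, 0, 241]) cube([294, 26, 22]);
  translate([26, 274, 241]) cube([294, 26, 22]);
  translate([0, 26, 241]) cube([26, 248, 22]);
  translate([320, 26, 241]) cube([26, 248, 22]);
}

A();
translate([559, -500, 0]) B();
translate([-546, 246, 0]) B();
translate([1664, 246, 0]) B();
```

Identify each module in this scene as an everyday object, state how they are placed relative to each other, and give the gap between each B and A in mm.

A is a table. B is a stool. Three stools sit around the table at the −y, −x, +x sides. The gap between each stool and the table is 200 mm.

Each stool's nearest face is 200 mm from the table's bounding box.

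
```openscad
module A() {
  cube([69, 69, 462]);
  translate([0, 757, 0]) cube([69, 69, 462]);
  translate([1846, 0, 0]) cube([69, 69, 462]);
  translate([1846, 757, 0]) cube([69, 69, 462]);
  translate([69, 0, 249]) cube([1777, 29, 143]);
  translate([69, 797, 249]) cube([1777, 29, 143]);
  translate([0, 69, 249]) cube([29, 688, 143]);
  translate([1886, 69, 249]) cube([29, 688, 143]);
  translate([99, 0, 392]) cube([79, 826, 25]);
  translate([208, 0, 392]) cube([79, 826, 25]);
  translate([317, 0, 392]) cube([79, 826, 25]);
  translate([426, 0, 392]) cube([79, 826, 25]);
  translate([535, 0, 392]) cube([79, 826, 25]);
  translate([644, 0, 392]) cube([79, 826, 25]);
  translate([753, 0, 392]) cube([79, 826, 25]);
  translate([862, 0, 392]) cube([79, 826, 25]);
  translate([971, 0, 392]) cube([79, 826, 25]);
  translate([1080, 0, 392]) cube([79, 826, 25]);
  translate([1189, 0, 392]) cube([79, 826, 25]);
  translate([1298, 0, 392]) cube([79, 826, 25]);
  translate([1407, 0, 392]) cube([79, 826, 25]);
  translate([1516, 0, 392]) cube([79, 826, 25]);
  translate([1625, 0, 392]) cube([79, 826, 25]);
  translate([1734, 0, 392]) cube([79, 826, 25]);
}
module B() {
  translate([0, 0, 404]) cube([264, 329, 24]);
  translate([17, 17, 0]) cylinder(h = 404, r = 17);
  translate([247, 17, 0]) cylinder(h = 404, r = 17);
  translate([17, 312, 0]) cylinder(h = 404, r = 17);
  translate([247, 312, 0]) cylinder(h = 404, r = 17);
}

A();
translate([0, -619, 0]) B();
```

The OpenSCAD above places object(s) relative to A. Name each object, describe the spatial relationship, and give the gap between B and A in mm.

A is a bed frame. B is a stool. The stool is on the floor beside the bed frame on its −y side. The gap between the stool and the bed frame is 290 mm.

The stool's nearest face is 290 mm from the bed frame's −y face.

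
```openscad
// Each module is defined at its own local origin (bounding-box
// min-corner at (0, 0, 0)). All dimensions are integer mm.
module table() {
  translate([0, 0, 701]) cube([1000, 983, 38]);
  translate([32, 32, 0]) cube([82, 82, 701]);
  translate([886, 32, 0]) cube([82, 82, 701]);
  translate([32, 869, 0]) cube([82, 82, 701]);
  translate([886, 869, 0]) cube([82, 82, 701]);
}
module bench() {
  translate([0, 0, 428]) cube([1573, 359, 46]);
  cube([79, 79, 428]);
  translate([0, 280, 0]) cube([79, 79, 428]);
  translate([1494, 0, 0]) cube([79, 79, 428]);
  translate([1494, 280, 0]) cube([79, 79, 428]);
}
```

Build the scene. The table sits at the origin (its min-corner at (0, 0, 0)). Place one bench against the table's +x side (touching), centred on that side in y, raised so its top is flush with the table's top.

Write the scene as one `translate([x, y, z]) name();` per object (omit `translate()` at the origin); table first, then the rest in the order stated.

table();
translate([1000, 312, 265]) bench();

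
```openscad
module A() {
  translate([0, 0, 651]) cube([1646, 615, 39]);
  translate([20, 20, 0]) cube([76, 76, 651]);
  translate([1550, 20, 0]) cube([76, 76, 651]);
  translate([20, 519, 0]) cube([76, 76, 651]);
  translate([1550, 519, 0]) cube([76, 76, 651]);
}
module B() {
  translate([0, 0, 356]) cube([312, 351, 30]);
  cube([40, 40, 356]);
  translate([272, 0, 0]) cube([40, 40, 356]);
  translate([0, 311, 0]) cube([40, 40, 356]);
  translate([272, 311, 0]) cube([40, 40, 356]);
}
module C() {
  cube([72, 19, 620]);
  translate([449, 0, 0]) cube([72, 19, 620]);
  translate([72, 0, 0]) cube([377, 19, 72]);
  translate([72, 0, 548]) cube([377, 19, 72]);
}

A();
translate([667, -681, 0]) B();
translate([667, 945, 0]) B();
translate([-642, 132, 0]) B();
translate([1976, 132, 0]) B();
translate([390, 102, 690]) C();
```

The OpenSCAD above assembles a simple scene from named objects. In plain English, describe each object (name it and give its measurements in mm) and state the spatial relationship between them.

A is a table: top 1646 mm (x) × 615 mm (y), 39 mm thick, upper face at z = 690 mm, on four 76×76 mm square legs, each inset 20 mm from the nearest pair of top edges, running from z = 0 to the bottom of the top.

B is a four-legged stool. The seat is 312×351 mm, 30 mm thick, top at z = 386 mm. It stands on four square legs, each 40×40 mm in cross-section, from z = 0 to the seat underside, each flush with a corner of the seat.

C is a rectangular picture frame lying in the x–z plane (depth along y). The opening is 377 mm wide (x) by 476 mm tall (z), surrounded by a border 72 mm wide on all four sides. The frame is 19 mm deep and is made of two full-height vertical stiles with two horizontal rails fitted between them.

Four stools sit around the table at the −y, +y, −x, +x sides. The picture frame is on top of the table.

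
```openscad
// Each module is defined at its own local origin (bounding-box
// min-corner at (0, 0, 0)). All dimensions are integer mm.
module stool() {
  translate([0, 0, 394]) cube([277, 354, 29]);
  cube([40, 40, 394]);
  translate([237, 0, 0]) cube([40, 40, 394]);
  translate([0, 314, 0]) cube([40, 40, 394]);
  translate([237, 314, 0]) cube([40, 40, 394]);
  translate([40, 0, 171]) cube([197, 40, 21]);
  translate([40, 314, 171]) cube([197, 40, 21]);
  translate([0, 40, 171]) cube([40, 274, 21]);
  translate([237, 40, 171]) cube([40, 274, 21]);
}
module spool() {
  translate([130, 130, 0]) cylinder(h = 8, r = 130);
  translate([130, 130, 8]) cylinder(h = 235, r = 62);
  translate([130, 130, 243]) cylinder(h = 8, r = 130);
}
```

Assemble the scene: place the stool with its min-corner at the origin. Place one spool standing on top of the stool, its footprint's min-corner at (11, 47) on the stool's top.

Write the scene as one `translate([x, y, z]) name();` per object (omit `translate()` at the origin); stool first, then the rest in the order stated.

stool();
translate([11, 47, 423]) spool();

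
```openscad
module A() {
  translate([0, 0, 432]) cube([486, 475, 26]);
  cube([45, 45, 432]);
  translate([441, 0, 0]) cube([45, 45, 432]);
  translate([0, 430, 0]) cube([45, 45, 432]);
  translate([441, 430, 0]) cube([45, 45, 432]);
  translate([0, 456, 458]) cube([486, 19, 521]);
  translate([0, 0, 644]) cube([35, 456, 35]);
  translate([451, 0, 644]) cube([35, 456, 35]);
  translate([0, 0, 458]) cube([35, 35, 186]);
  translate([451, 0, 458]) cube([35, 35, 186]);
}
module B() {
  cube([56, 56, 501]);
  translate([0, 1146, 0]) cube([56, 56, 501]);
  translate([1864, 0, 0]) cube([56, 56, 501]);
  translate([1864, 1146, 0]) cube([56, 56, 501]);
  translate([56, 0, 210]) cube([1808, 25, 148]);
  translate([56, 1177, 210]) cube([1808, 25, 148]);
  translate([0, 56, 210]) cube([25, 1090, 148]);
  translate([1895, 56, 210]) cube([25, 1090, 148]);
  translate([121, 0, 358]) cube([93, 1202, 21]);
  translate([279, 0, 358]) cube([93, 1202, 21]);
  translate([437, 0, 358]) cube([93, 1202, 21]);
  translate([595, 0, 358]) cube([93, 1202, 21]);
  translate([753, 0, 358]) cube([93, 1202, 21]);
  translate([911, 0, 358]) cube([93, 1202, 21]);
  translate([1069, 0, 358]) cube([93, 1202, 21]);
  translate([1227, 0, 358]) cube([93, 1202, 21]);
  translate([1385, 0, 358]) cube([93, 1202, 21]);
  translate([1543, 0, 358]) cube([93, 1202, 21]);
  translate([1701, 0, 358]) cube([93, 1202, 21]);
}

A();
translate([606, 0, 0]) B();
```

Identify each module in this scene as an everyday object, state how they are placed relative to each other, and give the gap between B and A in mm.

The bed frame's nearest face is 120 mm from the chair's +x face.

A is a chair. B is a bed frame. The bed frame is on the floor beside the chair on its +x side. The gap between the bed frame and the chair is 120 mm.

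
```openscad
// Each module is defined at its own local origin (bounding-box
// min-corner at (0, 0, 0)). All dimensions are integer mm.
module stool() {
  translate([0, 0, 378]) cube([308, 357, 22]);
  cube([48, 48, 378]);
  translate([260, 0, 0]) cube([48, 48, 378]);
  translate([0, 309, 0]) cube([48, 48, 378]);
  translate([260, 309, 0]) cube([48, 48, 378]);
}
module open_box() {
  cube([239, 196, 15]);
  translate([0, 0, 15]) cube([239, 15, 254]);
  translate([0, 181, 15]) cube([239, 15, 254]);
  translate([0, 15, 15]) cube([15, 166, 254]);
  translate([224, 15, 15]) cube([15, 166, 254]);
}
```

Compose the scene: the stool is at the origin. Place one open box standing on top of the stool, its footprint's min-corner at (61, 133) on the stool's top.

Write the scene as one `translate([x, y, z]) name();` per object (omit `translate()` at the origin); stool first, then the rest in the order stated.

stool();
translate([61, 133, 400]) open_box();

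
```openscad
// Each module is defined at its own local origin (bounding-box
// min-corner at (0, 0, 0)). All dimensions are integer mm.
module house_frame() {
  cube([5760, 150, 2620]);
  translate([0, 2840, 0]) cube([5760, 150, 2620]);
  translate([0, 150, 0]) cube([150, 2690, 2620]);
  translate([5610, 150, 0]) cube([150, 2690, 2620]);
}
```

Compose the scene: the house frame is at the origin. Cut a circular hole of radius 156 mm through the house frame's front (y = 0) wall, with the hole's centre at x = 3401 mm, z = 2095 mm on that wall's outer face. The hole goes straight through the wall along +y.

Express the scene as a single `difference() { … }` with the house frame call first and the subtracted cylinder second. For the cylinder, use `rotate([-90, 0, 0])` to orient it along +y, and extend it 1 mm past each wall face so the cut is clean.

difference() {
  house_frame();
  translate([3401, -1, 2095]) rotate([-90, 0, 0]) cylinder(h = 152, r = 156);
}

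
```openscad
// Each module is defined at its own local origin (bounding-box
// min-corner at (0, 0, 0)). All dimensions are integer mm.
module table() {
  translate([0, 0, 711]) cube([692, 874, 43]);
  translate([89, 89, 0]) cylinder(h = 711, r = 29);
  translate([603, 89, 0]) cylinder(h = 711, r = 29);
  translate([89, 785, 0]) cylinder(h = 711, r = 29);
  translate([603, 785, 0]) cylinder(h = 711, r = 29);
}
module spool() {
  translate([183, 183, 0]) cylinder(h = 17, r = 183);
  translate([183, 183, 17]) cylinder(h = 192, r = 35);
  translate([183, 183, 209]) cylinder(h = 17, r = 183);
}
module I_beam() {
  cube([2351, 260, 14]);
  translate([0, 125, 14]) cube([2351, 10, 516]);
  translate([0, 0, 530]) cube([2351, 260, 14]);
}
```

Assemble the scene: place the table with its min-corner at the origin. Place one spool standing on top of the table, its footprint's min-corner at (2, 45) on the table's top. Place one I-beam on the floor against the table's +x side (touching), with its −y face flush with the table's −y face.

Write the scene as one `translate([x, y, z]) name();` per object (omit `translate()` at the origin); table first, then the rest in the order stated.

table();
translate([2, 45, 754]) spool();
translate([692, 0, 0]) I_beam();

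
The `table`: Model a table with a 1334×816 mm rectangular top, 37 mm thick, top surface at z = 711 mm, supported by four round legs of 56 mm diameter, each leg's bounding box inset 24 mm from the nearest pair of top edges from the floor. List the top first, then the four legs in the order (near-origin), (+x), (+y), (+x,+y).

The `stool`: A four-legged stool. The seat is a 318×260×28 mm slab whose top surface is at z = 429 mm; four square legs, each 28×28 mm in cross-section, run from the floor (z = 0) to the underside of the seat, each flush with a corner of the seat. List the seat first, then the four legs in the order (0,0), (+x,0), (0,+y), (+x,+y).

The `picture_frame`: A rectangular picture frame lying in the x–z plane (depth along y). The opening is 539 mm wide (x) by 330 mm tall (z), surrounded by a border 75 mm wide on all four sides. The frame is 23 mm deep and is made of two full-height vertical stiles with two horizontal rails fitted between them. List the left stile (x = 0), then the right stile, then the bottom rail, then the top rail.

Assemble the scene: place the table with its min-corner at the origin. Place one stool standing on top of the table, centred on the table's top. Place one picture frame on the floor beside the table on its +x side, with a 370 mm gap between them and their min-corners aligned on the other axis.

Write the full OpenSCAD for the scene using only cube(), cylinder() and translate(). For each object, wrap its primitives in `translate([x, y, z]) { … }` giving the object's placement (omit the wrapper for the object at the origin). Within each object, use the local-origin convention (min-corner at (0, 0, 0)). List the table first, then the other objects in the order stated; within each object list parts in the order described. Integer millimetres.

translate([0, 0, 674]) cube([1334, 816, 37]);
translate([52, 52, 0]) cylinder(h = 674, r = 28);
translate([1282, 52, 0]) cylinder(h = 674, r = 28);
translate([52, 764, 0]) cylinder(h = 674, r = 28);
translate([1282, 764, 0]) cylinder(h = 674, r = 28);
translate([508, 278, 711]) {
  translate([0, 0, 401]) cube([318, 260, 28]);
  cube([28, 28, 401]);
  translate([290, 0, 0]) cube([28, 28, 401]);
  translate([0, 232, 0]) cube([28, 28, 401]);
  translate([290, 232, 0]) cube([28, 28, 401]);
}
translate([1704, 0, 0]) {
  cube([75, 23, 480]);
  translate([614, 0, 0]) cube([75, 23, 480]);
  translate([75, 0, 0]) cube([539, 23, 75]);
  translate([75, 0, 405]) cube([539, 23, 75]);
}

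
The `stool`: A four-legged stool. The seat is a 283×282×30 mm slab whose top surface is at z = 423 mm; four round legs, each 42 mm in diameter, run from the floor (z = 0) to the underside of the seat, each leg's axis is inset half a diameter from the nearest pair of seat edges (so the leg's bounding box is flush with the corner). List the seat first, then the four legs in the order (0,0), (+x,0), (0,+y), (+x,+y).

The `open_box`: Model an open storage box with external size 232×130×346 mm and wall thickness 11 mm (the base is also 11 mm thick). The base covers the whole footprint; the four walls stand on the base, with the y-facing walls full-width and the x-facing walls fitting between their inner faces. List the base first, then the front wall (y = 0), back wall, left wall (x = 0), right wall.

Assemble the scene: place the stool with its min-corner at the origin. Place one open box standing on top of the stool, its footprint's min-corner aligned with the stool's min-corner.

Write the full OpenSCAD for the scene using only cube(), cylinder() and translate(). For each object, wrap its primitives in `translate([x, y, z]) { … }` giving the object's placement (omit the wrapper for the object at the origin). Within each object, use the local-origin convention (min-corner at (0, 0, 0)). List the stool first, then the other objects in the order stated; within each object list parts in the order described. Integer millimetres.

translate([0, 0, 393]) cube([283, 282, 30]);
translate([21, 21, 0]) cylinder(h = 393, r = 21);
translate([262, 21, 0]) cylinder(h = 393, r = 21);
translate([21, 261, 0]) cylinder(h = 393, r = 21);
translate([262, 261, 0]) cylinder(h = 393, r = 21);
translate([0, 0, 423]) {
  cube([232, 130, 11]);
  translate([0, 0, 11]) cube([232, 11, 335]);
  translate([0, 119, 11]) cube([232, 11, 335]);
  translate([0, 11, 11]) cube([11, 108, 335]);
  translate([221, 11, 11]) cube([11, 108, 335]);
}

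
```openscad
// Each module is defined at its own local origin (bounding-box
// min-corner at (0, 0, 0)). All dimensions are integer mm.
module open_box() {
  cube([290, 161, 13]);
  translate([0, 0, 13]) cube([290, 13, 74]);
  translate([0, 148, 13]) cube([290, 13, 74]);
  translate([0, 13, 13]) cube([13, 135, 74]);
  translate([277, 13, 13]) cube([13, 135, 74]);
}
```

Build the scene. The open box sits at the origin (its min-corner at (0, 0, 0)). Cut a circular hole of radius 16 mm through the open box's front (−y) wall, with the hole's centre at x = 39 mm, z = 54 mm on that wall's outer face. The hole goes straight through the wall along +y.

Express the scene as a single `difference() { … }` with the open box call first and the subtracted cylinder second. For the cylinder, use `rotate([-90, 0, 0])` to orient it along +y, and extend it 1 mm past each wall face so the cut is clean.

difference() {
  open_box();
  translate([39, -1, 54]) rotate([-90, 0, 0]) cylinder(h = 15, r = 16);
}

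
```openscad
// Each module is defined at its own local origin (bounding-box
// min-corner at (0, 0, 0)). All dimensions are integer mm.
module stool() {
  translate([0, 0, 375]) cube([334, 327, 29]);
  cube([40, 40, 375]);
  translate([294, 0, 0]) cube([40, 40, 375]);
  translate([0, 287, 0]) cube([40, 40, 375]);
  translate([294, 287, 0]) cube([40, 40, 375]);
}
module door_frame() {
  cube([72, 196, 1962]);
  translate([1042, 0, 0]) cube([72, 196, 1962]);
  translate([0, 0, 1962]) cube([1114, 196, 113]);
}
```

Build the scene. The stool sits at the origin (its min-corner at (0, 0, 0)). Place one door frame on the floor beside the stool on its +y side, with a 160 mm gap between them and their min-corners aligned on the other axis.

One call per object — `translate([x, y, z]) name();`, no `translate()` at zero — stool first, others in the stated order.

stool();
translate([0, 487, 0]) door_frame();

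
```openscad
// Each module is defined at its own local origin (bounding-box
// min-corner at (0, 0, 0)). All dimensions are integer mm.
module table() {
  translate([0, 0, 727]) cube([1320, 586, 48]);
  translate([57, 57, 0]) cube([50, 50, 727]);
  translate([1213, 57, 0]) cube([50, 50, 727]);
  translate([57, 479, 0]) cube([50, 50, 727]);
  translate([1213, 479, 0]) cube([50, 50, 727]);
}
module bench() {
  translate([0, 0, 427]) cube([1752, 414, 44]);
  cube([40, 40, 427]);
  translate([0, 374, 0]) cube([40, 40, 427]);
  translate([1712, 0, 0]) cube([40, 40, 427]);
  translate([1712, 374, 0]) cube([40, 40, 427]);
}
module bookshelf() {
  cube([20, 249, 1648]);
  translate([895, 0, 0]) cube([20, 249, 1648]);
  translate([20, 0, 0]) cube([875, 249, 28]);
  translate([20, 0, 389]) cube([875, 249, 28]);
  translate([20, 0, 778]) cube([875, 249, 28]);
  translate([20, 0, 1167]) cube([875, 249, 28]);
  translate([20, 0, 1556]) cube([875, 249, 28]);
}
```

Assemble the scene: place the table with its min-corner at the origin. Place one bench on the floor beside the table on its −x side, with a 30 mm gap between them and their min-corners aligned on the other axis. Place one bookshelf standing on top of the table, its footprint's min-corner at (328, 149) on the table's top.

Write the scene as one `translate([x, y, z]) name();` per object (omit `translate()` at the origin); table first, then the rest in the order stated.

table();
translate([-1782, 0, 0]) bench();
translate([328, 149, 775]) bookshelf();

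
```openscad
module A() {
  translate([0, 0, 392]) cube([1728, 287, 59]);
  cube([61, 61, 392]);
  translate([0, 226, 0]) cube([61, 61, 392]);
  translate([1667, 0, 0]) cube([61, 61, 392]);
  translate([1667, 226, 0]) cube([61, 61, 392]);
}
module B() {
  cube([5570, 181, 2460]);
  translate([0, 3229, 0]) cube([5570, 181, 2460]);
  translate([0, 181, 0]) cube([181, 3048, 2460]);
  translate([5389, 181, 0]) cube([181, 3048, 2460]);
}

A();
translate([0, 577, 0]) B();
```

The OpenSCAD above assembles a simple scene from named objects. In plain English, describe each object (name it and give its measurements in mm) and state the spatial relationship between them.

A is a long wooden bench with a 1728 mm (x) × 287 mm (y) seat, 59 mm thick, its top surface 451 mm above the floor. Four 61 mm square legs at the seat corners, flush with the edges, run from z = 0 to the seat underside.

B is the wall frame of a small rectangular building: four walls, each 2460 mm tall and 181 mm thick, enclosing a footprint 5570 mm (x) by 3410 mm (y) outside-to-outside, with no floor or roof. The front and back walls (the −y and +y sides) span the full width; the two side walls fit between them.

The house frame is on the floor beside the bench on its +y side.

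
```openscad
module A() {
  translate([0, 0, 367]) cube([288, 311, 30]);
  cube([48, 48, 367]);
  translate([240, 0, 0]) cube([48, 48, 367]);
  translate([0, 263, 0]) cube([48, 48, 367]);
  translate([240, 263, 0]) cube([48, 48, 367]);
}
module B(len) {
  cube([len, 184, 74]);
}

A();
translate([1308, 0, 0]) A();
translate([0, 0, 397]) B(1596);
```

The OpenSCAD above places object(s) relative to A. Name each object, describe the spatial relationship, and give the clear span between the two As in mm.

Second stool starts at x = 1308; first ends at x = 288; clear span = 1308 − 288 = 1020 mm.

A is a stool. B is a beam. A beam spans the tops of two stools. The clear span between the two stools is 1020 mm.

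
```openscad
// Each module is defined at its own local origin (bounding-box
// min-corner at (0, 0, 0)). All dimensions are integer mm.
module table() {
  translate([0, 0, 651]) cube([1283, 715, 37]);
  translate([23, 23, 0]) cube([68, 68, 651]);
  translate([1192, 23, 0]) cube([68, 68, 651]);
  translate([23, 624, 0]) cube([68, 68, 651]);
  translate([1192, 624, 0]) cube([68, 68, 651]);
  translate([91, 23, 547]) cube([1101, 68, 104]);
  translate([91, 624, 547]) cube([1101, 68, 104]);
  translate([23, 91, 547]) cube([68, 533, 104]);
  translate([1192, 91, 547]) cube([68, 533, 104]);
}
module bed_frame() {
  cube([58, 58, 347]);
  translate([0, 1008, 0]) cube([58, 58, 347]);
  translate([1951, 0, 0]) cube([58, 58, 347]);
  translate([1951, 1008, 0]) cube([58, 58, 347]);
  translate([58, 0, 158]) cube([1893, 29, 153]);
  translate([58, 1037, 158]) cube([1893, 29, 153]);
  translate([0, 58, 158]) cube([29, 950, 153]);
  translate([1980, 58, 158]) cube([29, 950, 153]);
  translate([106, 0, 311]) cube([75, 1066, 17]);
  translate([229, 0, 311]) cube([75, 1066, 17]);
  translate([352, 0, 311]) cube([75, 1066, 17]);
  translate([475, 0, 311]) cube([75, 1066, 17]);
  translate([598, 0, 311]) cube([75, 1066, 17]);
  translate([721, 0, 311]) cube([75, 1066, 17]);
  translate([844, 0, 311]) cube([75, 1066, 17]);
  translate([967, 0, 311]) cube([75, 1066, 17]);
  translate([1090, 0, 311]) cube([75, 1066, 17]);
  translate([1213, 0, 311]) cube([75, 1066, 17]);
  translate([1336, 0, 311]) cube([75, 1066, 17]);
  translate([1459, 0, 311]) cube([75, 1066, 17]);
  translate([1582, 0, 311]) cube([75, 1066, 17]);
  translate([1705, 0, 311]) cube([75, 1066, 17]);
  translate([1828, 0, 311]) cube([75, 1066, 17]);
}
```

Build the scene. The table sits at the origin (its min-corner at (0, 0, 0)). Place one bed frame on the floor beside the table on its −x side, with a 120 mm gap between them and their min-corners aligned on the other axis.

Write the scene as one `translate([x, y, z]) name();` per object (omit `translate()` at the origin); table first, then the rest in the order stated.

table();
translate([-2129, 0, 0]) bed_frame();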